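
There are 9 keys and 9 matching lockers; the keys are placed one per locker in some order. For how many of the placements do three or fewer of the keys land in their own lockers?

355997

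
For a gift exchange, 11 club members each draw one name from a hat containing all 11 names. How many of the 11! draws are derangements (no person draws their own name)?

Recurrence: !11 = 10·(!10 + !9).
!11 = 10·(1334961 + 133496) = 10·1468457 = 14684570

14684570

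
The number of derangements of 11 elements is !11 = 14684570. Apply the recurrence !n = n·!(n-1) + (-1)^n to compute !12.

176214841

!12 = 12·14684570 + 1 = 176214841.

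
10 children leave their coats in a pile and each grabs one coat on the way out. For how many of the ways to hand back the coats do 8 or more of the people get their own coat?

Sum C(10,i)·!(10-i) for i = 8..10:
  i=8: C(10,8)·!2 = 45·1 = 45
  i=9: C(10,9)·!1 = 10·0 = 0
  i=10: C(10,10)·!0 = 1·1 = 1
Total = 46.

46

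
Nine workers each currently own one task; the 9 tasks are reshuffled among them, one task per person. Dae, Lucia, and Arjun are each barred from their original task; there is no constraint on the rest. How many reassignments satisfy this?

256320

Inclusion-exclusion on the 3 forbidden self-matches:
Σ_{j=0}^{3} (-1)^j C(3,j)(9-j)!
= C(3,0)·9! - C(3,1)·8! + C(3,2)·7! - C(3,3)·6!
= 362880 - 120960 + 15120 - 720
= 256320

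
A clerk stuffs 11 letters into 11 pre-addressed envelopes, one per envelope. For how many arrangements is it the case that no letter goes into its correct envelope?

14684570

!11 = 11! · Σ_{k=0}^{11} (-1)^k/k!
= 11! - 11!/1! + 11!/2! - 11!/3! + 11!/4! - 11!/5! + 11!/6! - 11!/7! + 11!/8! - 11!/9! + 11!/10! - 11!/11!
= 39916800 - 39916800 + 19958400 - 6652800 + 1663200 - 332640 + 55440 - 7920 + 990 - 110 + 11 - 1
= 14684570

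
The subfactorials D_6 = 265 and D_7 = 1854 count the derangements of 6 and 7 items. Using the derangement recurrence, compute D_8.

D_8 = (8-1)·(D_7 + D_6) = 7·(1854 + 265) = 7·2119 = 14833.

14833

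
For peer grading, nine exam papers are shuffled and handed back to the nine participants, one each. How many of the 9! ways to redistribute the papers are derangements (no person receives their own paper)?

!9 is the nearest integer to 9!/e.
9! = 362880, and 362880/e ≈ 133496.09, so !9 = 133496.

133496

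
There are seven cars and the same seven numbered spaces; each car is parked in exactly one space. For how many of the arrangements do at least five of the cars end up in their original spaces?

Sum C(7,i)·!(7-i) for i = 5..7:
  i=5: C(7,5)·!2 = 21·1 = 21
  i=6: C(7,6)·!1 = 7·0 = 0
  i=7: C(7,7)·!0 = 1·1 = 1
Total = 22.

22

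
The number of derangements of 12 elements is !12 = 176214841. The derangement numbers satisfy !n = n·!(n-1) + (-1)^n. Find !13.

2290792932

!13 = 13·176214841 - 1 = 2290792932.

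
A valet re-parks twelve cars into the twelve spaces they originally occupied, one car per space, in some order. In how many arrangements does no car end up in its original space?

176214841

The subfactorial !12 = [12!/e] (nearest integer).
12! = 479001600, and 479001600/e ≈ 176214840.93, so !12 = 176214841.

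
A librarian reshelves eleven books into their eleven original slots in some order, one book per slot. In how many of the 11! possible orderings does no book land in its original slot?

Recurrence: !11 = 11·!10 + (-1)^11.
!11 = 11·1334961 - 1 = 14684570

14684570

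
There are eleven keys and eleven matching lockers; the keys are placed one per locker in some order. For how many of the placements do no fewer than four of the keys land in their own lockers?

757934

Sum C(11,i)·!(11-i) for i = 4..11:
  i=4: C(11,4)·!7 = 330·1854 = 611820
  i=5: C(11,5)·!6 = 462·265 = 122430
  i=6: C(11,6)·!5 = 462·44 = 20328
  i=7: C(11,7)·!4 = 330·9 = 2970
  i=8: C(11,8)·!3 = 165·2 = 330
  i=9: C(11,9)·!2 = 55·1 = 55
  i=10: C(11,10)·!1 = 11·0 = 0
  i=11: C(11,11)·!0 = 1·1 = 1
Total = 757934.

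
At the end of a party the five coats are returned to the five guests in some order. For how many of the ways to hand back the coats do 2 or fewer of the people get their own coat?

109

Sum C(5,i)·!(5-i) for i = 0..2:
  i=0: C(5,0)·!5 = 1·44 = 44
  i=1: C(5,1)·!4 = 5·9 = 45
  i=2: C(5,2)·!3 = 10·2 = 20
Total = 109.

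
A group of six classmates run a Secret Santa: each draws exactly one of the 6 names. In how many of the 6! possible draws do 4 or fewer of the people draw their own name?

719

# with exactly i fixed is C(6,i)·!(6-i); sum over i=0..4:
  i=0: C(6,0)·!6 = 1·265 = 265
  i=1: C(6,1)·!5 = 6·44 = 264
  i=2: C(6,2)·!4 = 15·9 = 135
  i=3: C(6,3)·!3 = 20·2 = 40
  i=4: C(6,4)·!2 = 15·1 = 15
Total = 719.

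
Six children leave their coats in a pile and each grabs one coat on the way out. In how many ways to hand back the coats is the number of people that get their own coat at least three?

Sum C(6,i)·!(6-i) for i = 3..6:
  i=3: C(6,3)·!3 = 20·2 = 40
  i=4: C(6,4)·!2 = 15·1 = 15
  i=5: C(6,5)·!1 = 6·0 = 0
  i=6: C(6,6)·!0 = 1·1 = 1
Total = 56.

56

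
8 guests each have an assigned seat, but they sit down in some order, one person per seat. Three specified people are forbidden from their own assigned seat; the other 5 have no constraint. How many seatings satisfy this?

Inclusion-exclusion on the 3 forbidden self-matches:
Σ_{j=0}^{3} (-1)^j C(3,j)(8-j)!
= C(3,0)·8! - C(3,1)·7! + C(3,2)·6! - C(3,3)·5!
= 40320 - 15120 + 2160 - 120
= 27240

27240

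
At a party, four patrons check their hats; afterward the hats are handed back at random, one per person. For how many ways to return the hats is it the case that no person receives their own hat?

9

The number of derangements of 4 is !4 = Σ_{k=0}^{4} (-1)^k·4!/k!
= 4! - 4!/1! + 4!/2! - 4!/3! + 4!/4!
= 24 - 24 + 12 - 4 + 1
= 9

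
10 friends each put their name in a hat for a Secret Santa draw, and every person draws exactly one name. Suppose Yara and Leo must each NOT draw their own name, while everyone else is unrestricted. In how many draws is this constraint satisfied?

2943360

Let A_j be the event that the j-th constrained one is fixed. By inclusion-exclusion over the 2 events:
Σ_{j=0}^{2} (-1)^j C(2,j)(10-j)!
= C(2,0)·10! - C(2,1)·9! + C(2,2)·8!
= 3628800 - 725760 + 40320
= 2943360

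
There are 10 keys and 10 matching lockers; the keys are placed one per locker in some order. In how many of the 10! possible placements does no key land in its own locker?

Use !n = n·!(n-1) + (-1)^n.
!10 = 10·133496 + 1 = 1334961

1334961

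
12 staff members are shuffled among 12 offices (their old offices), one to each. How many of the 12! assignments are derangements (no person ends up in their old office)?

176214841

!12 = 12! · Σ_{k=0}^{12} (-1)^k/k!
= 12! - 12!/1! + 12!/2! - 12!/3! + 12!/4! - 12!/5! + 12!/6! - 12!/7! + 12!/8! - 12!/9! + 12!/10! - 12!/11! + 12!/12!
= 479001600 - 479001600 + 239500800 - 79833600 + 19958400 - 3991680 + 665280 - 95040 + 11880 - 1320 + 132 - 12 + 1
= 176214841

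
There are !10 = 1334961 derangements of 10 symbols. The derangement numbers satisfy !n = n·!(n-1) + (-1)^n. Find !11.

14684570

!11 = 11·1334961 - 1 = 14684570.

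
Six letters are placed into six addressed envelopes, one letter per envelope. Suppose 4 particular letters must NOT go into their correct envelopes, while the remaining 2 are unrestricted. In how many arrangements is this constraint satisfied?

Let A_j be the event that the j-th constrained one is fixed. By inclusion-exclusion over the 4 events:
Σ_{j=0}^{4} (-1)^j C(4,j)(6-j)!
= C(4,0)·6! - C(4,1)·5! + C(4,2)·4! - C(4,3)·3! + C(4,4)·2!
= 720 - 480 + 144 - 24 + 2
= 362

362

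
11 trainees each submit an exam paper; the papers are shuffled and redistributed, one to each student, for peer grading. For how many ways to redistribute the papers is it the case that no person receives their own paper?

!11 = 11! · Σ_{k=0}^{11} (-1)^k/k!
= 11! - 11!/1! + 11!/2! - 11!/3! + 11!/4! - 11!/5! + 11!/6! - 11!/7! + 11!/8! - 11!/9! + 11!/10! - 11!/11!
= 39916800 - 39916800 + 19958400 - 6652800 + 1663200 - 332640 + 55440 - 7920 + 990 - 110 + 11 - 1
= 14684570

14684570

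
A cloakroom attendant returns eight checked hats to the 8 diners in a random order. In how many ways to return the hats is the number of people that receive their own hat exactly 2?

7420

Pick the 2 fixed positions: C(8,2) = 28 ways.
The remaining 6 must be deranged: !6 = 265.
Total: 28 × 265 = 7420.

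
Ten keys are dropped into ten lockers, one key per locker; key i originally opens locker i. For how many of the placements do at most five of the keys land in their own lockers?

3626624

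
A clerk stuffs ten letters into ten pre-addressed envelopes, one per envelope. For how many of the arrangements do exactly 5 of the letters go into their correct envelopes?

Choose which 5 of the 10 are fixed: C(10,5) = 252.
The other 5 form a derangement: !5 = 44.
Total: 252 × 44 = 11088.

11088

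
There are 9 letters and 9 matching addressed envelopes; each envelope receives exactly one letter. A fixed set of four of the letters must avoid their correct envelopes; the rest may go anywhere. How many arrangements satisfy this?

Inclusion-exclusion on the 4 forbidden self-matches:
Σ_{j=0}^{4} (-1)^j C(4,j)(9-j)!
= C(4,0)·9! - C(4,1)·8! + C(4,2)·7! - C(4,3)·6! + C(4,4)·5!
= 362880 - 161280 + 30240 - 2880 + 120
= 229080

229080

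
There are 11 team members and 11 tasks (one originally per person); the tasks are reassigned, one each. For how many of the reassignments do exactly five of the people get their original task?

122430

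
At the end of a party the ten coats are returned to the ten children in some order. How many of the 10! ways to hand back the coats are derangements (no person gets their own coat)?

1334961

Use !n = (n-1)(!(n-1) + !(n-2)).
!10 = 9·(133496 + 14833) = 9·148329 = 1334961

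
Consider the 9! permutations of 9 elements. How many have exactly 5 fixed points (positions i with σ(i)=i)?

1134

Pick the 5 fixed positions: C(9,5) = 126 ways.
The other 4 form a derangement: !4 = 9.
Total: 126 × 9 = 1134.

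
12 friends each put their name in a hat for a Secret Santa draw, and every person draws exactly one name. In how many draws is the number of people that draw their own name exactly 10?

66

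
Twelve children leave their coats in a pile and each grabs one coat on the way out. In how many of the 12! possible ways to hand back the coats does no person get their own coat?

176214841

Use !n = n·!(n-1) + (-1)^n.
!12 = 12·14684570 + 1 = 176214841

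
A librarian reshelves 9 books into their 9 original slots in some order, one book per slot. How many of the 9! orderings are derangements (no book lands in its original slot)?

133496

!9 is the nearest integer to 9!/e.
9! = 362880, and 362880/e ≈ 133496.09, so !9 = 133496.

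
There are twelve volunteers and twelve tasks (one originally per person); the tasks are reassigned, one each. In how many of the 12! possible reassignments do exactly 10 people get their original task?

66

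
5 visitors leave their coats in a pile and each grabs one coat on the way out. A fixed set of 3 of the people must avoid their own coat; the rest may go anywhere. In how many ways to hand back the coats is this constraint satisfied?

Inclusion-exclusion on the 3 forbidden self-matches:
Σ_{j=0}^{3} (-1)^j C(3,j)(5-j)!
= C(3,0)·5! - C(3,1)·4! + C(3,2)·3! - C(3,3)·2!
= 120 - 72 + 18 - 2
= 64

64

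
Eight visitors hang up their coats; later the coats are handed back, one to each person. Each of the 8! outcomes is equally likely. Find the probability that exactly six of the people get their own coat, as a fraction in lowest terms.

1/1440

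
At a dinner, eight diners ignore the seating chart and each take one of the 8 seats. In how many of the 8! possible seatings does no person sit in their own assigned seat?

14833

!8 is the nearest integer to 8!/e.
8! = 40320, and 40320/e ≈ 14832.90, so !8 = 14833.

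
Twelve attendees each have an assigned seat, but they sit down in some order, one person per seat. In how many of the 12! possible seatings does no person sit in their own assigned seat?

Use !n = (n-1)(!(n-1) + !(n-2)).
!12 = 11·(14684570 + 1334961) = 11·16019531 = 176214841

176214841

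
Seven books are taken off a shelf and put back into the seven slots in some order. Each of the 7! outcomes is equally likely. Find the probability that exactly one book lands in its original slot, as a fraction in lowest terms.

53/144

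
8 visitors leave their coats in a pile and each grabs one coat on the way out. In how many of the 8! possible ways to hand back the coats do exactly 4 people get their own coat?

630

Pick the 4 fixed positions: C(8,4) = 70 ways.
The remaining 4 must be deranged: !4 = 9.
Total: 70 × 9 = 630.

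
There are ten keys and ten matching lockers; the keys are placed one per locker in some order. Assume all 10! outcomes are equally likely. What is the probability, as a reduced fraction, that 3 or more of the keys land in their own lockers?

145697/1814400

Favorable outcomes: Σ_{i≥3} C(10,i)·!(10-i) = 120·1854 + 210·265 + 252·44 + 210·9 + 120·2 + 45·1 + 10·0 + 1·1 = 291394.
Total outcomes: 10! = 3628800.
Probability = 291394/3628800 = 145697/1814400.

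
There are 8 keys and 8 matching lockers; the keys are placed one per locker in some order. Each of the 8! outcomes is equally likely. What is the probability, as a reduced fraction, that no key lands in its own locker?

2119/5760

Favorable outcomes: !8 = 14833.
Total outcomes: 8! = 40320.
Probability = 14833/40320 = 2119/5760.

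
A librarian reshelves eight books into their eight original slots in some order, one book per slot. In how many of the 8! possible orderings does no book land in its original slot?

!8 is the nearest integer to 8!/e.
8! = 40320, and 40320/e ≈ 14832.90, so !8 = 14833.

14833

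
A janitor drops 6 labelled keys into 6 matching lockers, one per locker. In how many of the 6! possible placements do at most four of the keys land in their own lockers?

# with exactly i fixed is C(6,i)·!(6-i); sum over i=0..4:
  i=0: C(6,0)·!6 = 1·265 = 265
  i=1: C(6,1)·!5 = 6·44 = 264
  i=2: C(6,2)·!4 = 15·9 = 135
  i=3: C(6,3)·!3 = 20·2 = 40
  i=4: C(6,4)·!2 = 15·1 = 15
Total = 719.

719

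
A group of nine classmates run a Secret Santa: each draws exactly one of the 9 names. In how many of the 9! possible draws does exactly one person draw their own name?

Pick the single fixed position: C(9,1) = 9 ways.
The other 8 form a derangement: !8 = 14833.
Total: 9 × 14833 = 133497.

133497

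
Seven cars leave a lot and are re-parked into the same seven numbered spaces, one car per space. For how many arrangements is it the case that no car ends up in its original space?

1854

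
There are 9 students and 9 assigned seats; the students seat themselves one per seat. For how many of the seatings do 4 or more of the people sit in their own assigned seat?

Sum C(9,i)·!(9-i) for i = 4..9:
  i=4: C(9,4)·!5 = 126·44 = 5544
  i=5: C(9,5)·!4 = 126·9 = 1134
  i=6: C(9,6)·!3 = 84·2 = 168
  i=7: C(9,7)·!2 = 36·1 = 36
  i=8: C(9,8)·!1 = 9·0 = 0
  i=9: C(9,9)·!0 = 1·1 = 1
Total = 6883.

6883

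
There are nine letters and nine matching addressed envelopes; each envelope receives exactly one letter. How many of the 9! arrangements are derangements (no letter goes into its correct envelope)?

133496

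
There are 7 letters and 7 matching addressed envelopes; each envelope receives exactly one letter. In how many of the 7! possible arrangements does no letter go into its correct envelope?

1854

By inclusion-exclusion, !7 = Σ (-1)^k · 7!/k! for k=0..7
= 7! - 7!/1! + 7!/2! - 7!/3! + 7!/4! - 7!/5! + 7!/6! - 7!/7!
= 5040 - 5040 + 2520 - 840 + 210 - 42 + 7 - 1
= 1854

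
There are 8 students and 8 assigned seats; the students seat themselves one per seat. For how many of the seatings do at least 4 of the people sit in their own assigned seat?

# with exactly i fixed is C(8,i)·!(8-i); sum over i=4..8:
  i=4: C(8,4)·!4 = 70·9 = 630
  i=5: C(8,5)·!3 = 56·2 = 112
  i=6: C(8,6)·!2 = 28·1 = 28
  i=7: C(8,7)·!1 = 8·0 = 0
  i=8: C(8,8)·!0 = 1·1 = 1
Total = 771.

771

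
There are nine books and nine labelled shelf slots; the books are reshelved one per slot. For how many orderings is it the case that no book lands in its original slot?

Recurrence: !9 = 8·(!8 + !7).
!9 = 8·(14833 + 1854) = 8·16687 = 133496

133496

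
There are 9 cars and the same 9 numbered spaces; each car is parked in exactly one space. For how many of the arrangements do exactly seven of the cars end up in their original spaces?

36

Pick the 7 fixed positions: C(9,7) = 36 ways.
The remaining 2 must be deranged: !2 = 1.
Total: 36 × 1 = 36.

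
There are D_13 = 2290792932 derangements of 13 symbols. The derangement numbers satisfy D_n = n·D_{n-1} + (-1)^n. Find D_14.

D_14 = 14·2290792932 + 1 = 32071101049.

32071101049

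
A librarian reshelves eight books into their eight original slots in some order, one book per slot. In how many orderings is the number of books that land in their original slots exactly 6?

28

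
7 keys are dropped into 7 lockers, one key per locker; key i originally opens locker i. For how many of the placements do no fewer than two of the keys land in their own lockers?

1331

Sum C(7,i)·!(7-i) for i = 2..7:
  i=2: C(7,2)·!5 = 21·44 = 924
  i=3: C(7,3)·!4 = 35·9 = 315
  i=4: C(7,4)·!3 = 35·2 = 70
  i=5: C(7,5)·!2 = 21·1 = 21
  i=6: C(7,6)·!1 = 7·0 = 0
  i=7: C(7,7)·!0 = 1·1 = 1
Total = 1331.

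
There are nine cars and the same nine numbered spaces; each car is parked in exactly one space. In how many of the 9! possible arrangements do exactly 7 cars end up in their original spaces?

Pick the 7 fixed positions: C(9,7) = 36 ways.
The other 2 form a derangement: !2 = 1.
Total: 36 × 1 = 36.

36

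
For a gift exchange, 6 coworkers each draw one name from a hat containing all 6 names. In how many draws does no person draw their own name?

265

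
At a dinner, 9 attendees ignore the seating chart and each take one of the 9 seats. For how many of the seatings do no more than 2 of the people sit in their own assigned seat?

333737

# with exactly i fixed is C(9,i)·!(9-i); sum over i=0..2:
  i=0: C(9,0)·!9 = 1·133496 = 133496
  i=1: C(9,1)·!8 = 9·14833 = 133497
  i=2: C(9,2)·!7 = 36·1854 = 66744
Total = 333737.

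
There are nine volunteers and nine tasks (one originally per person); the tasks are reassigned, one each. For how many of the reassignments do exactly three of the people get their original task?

22260

Pick the 3 fixed positions: C(9,3) = 84 ways.
The other 6 form a derangement: !6 = 265.
Total: 84 × 265 = 22260.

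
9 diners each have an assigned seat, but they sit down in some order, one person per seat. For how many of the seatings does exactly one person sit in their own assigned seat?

133497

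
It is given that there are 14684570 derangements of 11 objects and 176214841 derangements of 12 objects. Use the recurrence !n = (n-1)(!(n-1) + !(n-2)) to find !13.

!13 = (13-1)·(!12 + !11) = 12·(176214841 + 14684570) = 12·190899411 = 2290792932.

2290792932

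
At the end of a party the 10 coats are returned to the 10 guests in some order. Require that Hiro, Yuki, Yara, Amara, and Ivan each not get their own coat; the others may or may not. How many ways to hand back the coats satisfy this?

2170680

Let A_j be the event that the j-th constrained one is fixed. By inclusion-exclusion over the 5 events:
Σ_{j=0}^{5} (-1)^j C(5,j)(10-j)!
= C(5,0)·10! - C(5,1)·9! + C(5,2)·8! - C(5,3)·7! + C(5,4)·6! - C(5,5)·5!
= 3628800 - 1814400 + 403200 - 50400 + 3600 - 120
= 2170680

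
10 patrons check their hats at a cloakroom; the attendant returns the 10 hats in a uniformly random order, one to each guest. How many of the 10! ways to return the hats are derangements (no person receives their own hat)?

Use !n = n·!(n-1) + (-1)^n.
!10 = 10·133496 + 1 = 1334961

1334961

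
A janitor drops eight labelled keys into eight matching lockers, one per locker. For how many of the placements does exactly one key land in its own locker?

14832

Pick the single fixed position: C(8,1) = 8 ways.
The other 7 form a derangement: !7 = 1854.
Total: 8 × 1854 = 14832.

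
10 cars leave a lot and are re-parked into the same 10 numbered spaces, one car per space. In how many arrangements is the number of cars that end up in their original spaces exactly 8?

Pick the 8 fixed positions: C(10,8) = 45 ways.
The other 2 form a derangement: !2 = 1.
Total: 45 × 1 = 45.

45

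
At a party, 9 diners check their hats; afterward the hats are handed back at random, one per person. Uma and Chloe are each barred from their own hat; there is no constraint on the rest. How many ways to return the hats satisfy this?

Let A_j be the event that the j-th constrained one is fixed. By inclusion-exclusion over the 2 events:
Σ_{j=0}^{2} (-1)^j C(2,j)(9-j)!
= C(2,0)·9! - C(2,1)·8! + C(2,2)·7!
= 362880 - 80640 + 5040
= 287280

287280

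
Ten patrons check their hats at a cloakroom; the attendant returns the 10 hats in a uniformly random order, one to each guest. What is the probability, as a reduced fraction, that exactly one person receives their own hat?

16687/45360

Favorable outcomes: C(10,1)·!9 = 10·133496 = 1334960.
Total outcomes: 10! = 3628800.
Probability = 1334960/3628800 = 16687/45360.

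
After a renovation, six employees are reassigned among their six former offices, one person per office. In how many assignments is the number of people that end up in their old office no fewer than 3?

56

# with exactly i fixed is C(6,i)·!(6-i); sum over i=3..6:
  i=3: C(6,3)·!3 = 20·2 = 40
  i=4: C(6,4)·!2 = 15·1 = 15
  i=5: C(6,5)·!1 = 6·0 = 0
  i=6: C(6,6)·!0 = 1·1 = 1
Total = 56.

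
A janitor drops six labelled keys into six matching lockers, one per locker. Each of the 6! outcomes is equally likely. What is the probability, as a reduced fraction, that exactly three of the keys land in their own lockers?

1/18

Favorable outcomes: C(6,3)·!3 = 20·2 = 40.
Total outcomes: 6! = 720.
Probability = 40/720 = 1/18.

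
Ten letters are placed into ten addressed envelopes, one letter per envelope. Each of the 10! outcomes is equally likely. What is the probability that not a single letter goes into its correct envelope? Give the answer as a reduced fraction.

Favorable outcomes: !10 = 1334961.
Total outcomes: 10! = 3628800.
Probability = 1334961/3628800 = 16481/44800.

16481/44800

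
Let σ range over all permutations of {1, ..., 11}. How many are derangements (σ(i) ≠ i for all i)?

!11 = 11! · Σ_{k=0}^{11} (-1)^k/k!
= 11! - 11!/1! + 11!/2! - 11!/3! + 11!/4! - 11!/5! + 11!/6! - 11!/7! + 11!/8! - 11!/9! + 11!/10! - 11!/11!
= 39916800 - 39916800 + 19958400 - 6652800 + 1663200 - 332640 + 55440 - 7920 + 990 - 110 + 11 - 1
= 14684570

14684570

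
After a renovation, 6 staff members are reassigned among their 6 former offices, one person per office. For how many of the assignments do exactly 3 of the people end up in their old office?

Pick the 3 fixed positions: C(6,3) = 20 ways.
The other 3 form a derangement: !3 = 2.
Total: 20 × 2 = 40.

40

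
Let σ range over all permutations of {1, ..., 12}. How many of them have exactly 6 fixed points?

Pick the 6 fixed positions: C(12,6) = 924 ways.
The remaining 6 must be deranged: !6 = 265.
Total: 924 × 265 = 244860.

244860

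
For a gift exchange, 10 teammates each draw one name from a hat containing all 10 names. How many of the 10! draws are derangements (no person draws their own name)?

!10 = 10! · Σ_{k=0}^{10} (-1)^k/k!
= 10! - 10!/1! + 10!/2! - 10!/3! + 10!/4! - 10!/5! + 10!/6! - 10!/7! + 10!/8! - 10!/9! + 10!/10!
= 3628800 - 3628800 + 1814400 - 604800 + 151200 - 30240 + 5040 - 720 + 90 - 10 + 1
= 1334961

1334961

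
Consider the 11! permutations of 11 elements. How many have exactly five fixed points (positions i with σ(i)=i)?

122430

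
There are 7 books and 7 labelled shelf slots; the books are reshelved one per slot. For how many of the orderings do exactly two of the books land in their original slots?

924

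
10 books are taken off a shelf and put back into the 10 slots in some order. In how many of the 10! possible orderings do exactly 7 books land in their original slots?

240

Pick the 7 fixed positions: C(10,7) = 120 ways.
The other 3 form a derangement: !3 = 2.
Total: 120 × 2 = 240.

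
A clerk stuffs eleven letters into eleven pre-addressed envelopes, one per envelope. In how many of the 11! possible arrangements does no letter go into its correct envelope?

14684570

!11 = 11! · Σ_{k=0}^{11} (-1)^k/k!
= 11! - 11!/1! + 11!/2! - 11!/3! + 11!/4! - 11!/5! + 11!/6! - 11!/7! + 11!/8! - 11!/9! + 11!/10! - 11!/11!
= 39916800 - 39916800 + 19958400 - 6652800 + 1663200 - 332640 + 55440 - 7920 + 990 - 110 + 11 - 1
= 14684570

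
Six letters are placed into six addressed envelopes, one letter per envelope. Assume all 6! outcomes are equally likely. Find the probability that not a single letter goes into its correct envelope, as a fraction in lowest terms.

53/144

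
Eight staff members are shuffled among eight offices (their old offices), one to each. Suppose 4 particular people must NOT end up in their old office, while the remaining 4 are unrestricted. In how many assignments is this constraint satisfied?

Let A_j be the event that the j-th constrained one is fixed. By inclusion-exclusion over the 4 events:
Σ_{j=0}^{4} (-1)^j C(4,j)(8-j)!
= C(4,0)·8! - C(4,1)·7! + C(4,2)·6! - C(4,3)·5! + C(4,4)·4!
= 40320 - 20160 + 4320 - 480 + 24
= 24024

24024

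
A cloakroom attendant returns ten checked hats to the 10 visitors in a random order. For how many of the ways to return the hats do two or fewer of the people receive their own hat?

3337406

Sum C(10,i)·!(10-i) for i = 0..2:
  i=0: C(10,0)·!10 = 1·1334961 = 1334961
  i=1: C(10,1)·!9 = 10·133496 = 1334960
  i=2: C(10,2)·!8 = 45·14833 = 667485
Total = 3337406.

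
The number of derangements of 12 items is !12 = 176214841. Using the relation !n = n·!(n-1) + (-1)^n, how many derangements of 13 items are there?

2290792932

!13 = 13·176214841 - 1 = 2290792932.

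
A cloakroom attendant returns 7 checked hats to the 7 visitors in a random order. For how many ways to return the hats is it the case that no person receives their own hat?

!7 = 7! · Σ_{k=0}^{7} (-1)^k/k!
= 7! - 7!/1! + 7!/2! - 7!/3! + 7!/4! - 7!/5! + 7!/6! - 7!/7!
= 5040 - 5040 + 2520 - 840 + 210 - 42 + 7 - 1
= 1854

1854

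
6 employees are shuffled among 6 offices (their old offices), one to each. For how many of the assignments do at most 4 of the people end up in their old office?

Sum C(6,i)·!(6-i) for i = 0..4:
  i=0: C(6,0)·!6 = 1·265 = 265
  i=1: C(6,1)·!5 = 6·44 = 264
  i=2: C(6,2)·!4 = 15·9 = 135
  i=3: C(6,3)·!3 = 20·2 = 40
  i=4: C(6,4)·!2 = 15·1 = 15
Total = 719.

719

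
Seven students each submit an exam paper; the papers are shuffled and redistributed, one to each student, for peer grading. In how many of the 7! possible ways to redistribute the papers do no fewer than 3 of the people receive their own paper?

407

Sum C(7,i)·!(7-i) for i = 3..7:
  i=3: C(7,3)·!4 = 35·9 = 315
  i=4: C(7,4)·!3 = 35·2 = 70
  i=5: C(7,5)·!2 = 21·1 = 21
  i=6: C(7,6)·!1 = 7·0 = 0
  i=7: C(7,7)·!0 = 1·1 = 1
Total = 407.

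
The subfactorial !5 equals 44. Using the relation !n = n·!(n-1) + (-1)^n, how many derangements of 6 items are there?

265

!6 = 6·44 + 1 = 265.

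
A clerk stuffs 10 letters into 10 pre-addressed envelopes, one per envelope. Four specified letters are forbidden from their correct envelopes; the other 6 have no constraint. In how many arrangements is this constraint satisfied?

2399760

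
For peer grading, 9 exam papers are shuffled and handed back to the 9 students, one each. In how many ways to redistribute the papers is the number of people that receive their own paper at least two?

95887

# with exactly i fixed is C(9,i)·!(9-i); sum over i=2..9:
  i=2: C(9,2)·!7 = 36·1854 = 66744
  i=3: C(9,3)·!6 = 84·265 = 22260
  i=4: C(9,4)·!5 = 126·44 = 5544
  i=5: C(9,5)·!4 = 126·9 = 1134
  i=6: C(9,6)·!3 = 84·2 = 168
  i=7: C(9,7)·!2 = 36·1 = 36
  i=8: C(9,8)·!1 = 9·0 = 0
  i=9: C(9,9)·!0 = 1·1 = 1
Total = 95887.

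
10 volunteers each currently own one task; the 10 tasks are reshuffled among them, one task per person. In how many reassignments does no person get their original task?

!10 = 10! · Σ_{k=0}^{10} (-1)^k/k!
= 10! - 10!/1! + 10!/2! - 10!/3! + 10!/4! - 10!/5! + 10!/6! - 10!/7! + 10!/8! - 10!/9! + 10!/10!
= 3628800 - 3628800 + 1814400 - 604800 + 151200 - 30240 + 5040 - 720 + 90 - 10 + 1
= 1334961

1334961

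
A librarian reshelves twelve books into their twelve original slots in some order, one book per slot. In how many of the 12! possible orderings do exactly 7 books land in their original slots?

Pick the 7 fixed positions: C(12,7) = 792 ways.
The remaining 5 must be deranged: !5 = 44.
Total: 792 × 44 = 34848.

34848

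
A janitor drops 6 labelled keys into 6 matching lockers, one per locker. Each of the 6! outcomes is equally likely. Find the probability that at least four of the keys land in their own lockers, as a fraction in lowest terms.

1/45

Favorable outcomes: Σ_{i≥4} C(6,i)·!(6-i) = 15·1 + 6·0 + 1·1 = 16.
Total outcomes: 6! = 720.
Probability = 16/720 = 1/45.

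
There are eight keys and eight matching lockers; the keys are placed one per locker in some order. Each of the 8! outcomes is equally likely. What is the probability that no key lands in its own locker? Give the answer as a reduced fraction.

Favorable outcomes: !8 = 14833.
Total outcomes: 8! = 40320.
Probability = 14833/40320 = 2119/5760.

2119/5760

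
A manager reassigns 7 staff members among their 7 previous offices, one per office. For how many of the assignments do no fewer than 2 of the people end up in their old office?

1331

Sum C(7,i)·!(7-i) for i = 2..7:
  i=2: C(7,2)·!5 = 21·44 = 924
  i=3: C(7,3)·!4 = 35·9 = 315
  i=4: C(7,4)·!3 = 35·2 = 70
  i=5: C(7,5)·!2 = 21·1 = 21
  i=6: C(7,6)·!1 = 7·0 = 0
  i=7: C(7,7)·!0 = 1·1 = 1
Total = 1331.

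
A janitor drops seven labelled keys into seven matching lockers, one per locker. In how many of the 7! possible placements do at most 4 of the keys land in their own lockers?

5018

# with exactly i fixed is C(7,i)·!(7-i); sum over i=0..4:
  i=0: C(7,0)·!7 = 1·1854 = 1854
  i=1: C(7,1)·!6 = 7·265 = 1855
  i=2: C(7,2)·!5 = 21·44 = 924
  i=3: C(7,3)·!4 = 35·9 = 315
  i=4: C(7,4)·!3 = 35·2 = 70
Total = 5018.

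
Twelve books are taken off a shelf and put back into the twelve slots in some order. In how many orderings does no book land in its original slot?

By inclusion-exclusion, !12 = Σ (-1)^k · 12!/k! for k=0..12
= 12! - 12!/1! + 12!/2! - 12!/3! + 12!/4! - 12!/5! + 12!/6! - 12!/7! + 12!/8! - 12!/9! + 12!/10! - 12!/11! + 12!/12!
= 479001600 - 479001600 + 239500800 - 79833600 + 19958400 - 3991680 + 665280 - 95040 + 11880 - 1320 + 132 - 12 + 1
= 176214841

176214841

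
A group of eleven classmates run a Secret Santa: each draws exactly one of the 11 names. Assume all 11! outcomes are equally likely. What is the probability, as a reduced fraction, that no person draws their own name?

Favorable outcomes: !11 = 14684570.
Total outcomes: 11! = 39916800.
Probability = 14684570/39916800 = 1468457/3991680.

1468457/3991680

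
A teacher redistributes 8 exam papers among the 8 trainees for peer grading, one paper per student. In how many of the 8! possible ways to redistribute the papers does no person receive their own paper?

!8 is the nearest integer to 8!/e.
8! = 40320, and 40320/e ≈ 14832.90, so !8 = 14833.

14833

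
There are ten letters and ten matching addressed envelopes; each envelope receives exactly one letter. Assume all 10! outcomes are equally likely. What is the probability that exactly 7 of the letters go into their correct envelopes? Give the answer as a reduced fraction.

1/15120

Favorable outcomes: C(10,7)·!3 = 120·2 = 240.
Total outcomes: 10! = 3628800.
Probability = 240/3628800 = 1/15120.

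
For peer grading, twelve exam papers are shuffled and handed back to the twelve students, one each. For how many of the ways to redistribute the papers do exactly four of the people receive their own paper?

7342335

Choose which 4 of the 12 are fixed: C(12,4) = 495.
The other 8 form a derangement: !8 = 14833.
Total: 495 × 14833 = 7342335.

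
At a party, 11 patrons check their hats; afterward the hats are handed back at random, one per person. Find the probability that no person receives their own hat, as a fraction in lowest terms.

Favorable outcomes: !11 = 14684570.
Total outcomes: 11! = 39916800.
Probability = 14684570/39916800 = 1468457/3991680.

1468457/3991680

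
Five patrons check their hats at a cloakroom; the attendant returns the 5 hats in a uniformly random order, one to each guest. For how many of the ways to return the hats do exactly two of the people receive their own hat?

20

Choose which 2 of the 5 are fixed: C(5,2) = 10.
The remaining 3 must be deranged: !3 = 2.
Total: 10 × 2 = 20.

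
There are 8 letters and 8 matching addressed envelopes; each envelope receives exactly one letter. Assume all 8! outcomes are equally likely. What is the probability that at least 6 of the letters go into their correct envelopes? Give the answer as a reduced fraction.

29/40320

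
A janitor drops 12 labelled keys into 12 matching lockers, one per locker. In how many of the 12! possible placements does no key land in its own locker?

!12 = 12! · Σ_{k=0}^{12} (-1)^k/k!
= 12! - 12!/1! + 12!/2! - 12!/3! + 12!/4! - 12!/5! + 12!/6! - 12!/7! + 12!/8! - 12!/9! + 12!/10! - 12!/11! + 12!/12!
= 479001600 - 479001600 + 239500800 - 79833600 + 19958400 - 3991680 + 665280 - 95040 + 11880 - 1320 + 132 - 12 + 1
= 176214841

176214841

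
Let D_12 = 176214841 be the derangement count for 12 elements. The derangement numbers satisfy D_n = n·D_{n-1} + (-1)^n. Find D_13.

2290792932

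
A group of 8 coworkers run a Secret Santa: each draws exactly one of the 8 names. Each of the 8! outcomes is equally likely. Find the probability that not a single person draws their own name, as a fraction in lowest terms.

Favorable outcomes: !8 = 14833.
Total outcomes: 8! = 40320.
Probability = 14833/40320 = 2119/5760.

2119/5760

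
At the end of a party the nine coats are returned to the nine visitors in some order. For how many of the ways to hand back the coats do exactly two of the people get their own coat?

Choose which 2 of the 9 are fixed: C(9,2) = 36.
The remaining 7 must be deranged: !7 = 1854.
Total: 36 × 1854 = 66744.

66744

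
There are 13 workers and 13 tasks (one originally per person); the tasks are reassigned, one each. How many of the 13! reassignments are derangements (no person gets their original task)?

The subfactorial !13 = [13!/e] (nearest integer).
13! = 6227020800, and 6227020800/e ≈ 2290792932.07, so !13 = 2290792932.

2290792932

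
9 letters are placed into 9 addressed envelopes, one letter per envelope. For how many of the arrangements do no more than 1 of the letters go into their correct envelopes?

266993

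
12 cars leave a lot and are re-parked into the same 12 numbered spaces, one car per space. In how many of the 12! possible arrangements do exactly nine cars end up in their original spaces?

440

Pick the 9 fixed positions: C(12,9) = 220 ways.
The other 3 form a derangement: !3 = 2.
Total: 220 × 2 = 440.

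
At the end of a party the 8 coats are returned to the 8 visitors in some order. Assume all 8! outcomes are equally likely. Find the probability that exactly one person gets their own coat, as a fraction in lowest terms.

Favorable outcomes: C(8,1)·!7 = 8·1854 = 14832.
Total outcomes: 8! = 40320.
Probability = 14832/40320 = 103/280.

103/280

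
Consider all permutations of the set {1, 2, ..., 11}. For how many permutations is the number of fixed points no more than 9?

39916799

Sum C(11,i)·!(11-i) for i = 0..9:
  i=0: C(11,0)·!11 = 1·14684570 = 14684570
  i=1: C(11,1)·!10 = 11·1334961 = 14684571
  i=2: C(11,2)·!9 = 55·133496 = 7342280
  i=3: C(11,3)·!8 = 165·14833 = 2447445
  i=4: C(11,4)·!7 = 330·1854 = 611820
  i=5: C(11,5)·!6 = 462·265 = 122430
  i=6: C(11,6)·!5 = 462·44 = 20328
  i=7: C(11,7)·!4 = 330·9 = 2970
  i=8: C(11,8)·!3 = 165·2 = 330
  i=9: C(11,9)·!2 = 55·1 = 55
Total = 39916799.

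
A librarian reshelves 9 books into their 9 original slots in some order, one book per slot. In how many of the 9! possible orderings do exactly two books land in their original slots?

66744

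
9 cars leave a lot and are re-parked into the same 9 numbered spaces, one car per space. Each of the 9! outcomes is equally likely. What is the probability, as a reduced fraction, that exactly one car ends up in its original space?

Favorable outcomes: C(9,1)·!8 = 9·14833 = 133497.
Total outcomes: 9! = 362880.
Probability = 133497/362880 = 2119/5760.

2119/5760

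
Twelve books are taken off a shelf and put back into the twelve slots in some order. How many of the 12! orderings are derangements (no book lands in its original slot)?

!12 is the nearest integer to 12!/e.
12! = 479001600, and 479001600/e ≈ 176214840.93, so !12 = 176214841.

176214841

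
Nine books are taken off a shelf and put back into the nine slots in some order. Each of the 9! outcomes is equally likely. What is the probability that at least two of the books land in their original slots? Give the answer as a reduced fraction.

Favorable outcomes: Σ_{i≥2} C(9,i)·!(9-i) = 36·1854 + 84·265 + 126·44 + 126·9 + 84·2 + 36·1 + 9·0 + 1·1 = 95887.
Total outcomes: 9! = 362880.
Probability = 95887/362880 = 95887/362880.

95887/362880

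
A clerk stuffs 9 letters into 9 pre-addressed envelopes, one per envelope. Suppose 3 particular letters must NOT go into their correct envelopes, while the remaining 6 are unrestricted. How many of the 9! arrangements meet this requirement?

256320

Let A_j be the event that the j-th constrained one is fixed. By inclusion-exclusion over the 3 events:
Σ_{j=0}^{3} (-1)^j C(3,j)(9-j)!
= C(3,0)·9! - C(3,1)·8! + C(3,2)·7! - C(3,3)·6!
= 362880 - 120960 + 15120 - 720
= 256320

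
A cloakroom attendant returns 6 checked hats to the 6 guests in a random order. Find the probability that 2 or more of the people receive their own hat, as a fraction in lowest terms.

Favorable outcomes: Σ_{i≥2} C(6,i)·!(6-i) = 15·9 + 20·2 + 15·1 + 6·0 + 1·1 = 191.
Total outcomes: 6! = 720.
Probability = 191/720 = 191/720.

191/720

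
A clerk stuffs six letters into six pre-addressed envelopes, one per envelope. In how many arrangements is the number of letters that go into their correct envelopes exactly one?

Pick the single fixed position: C(6,1) = 6 ways.
The remaining 5 must be deranged: !5 = 44.
Total: 6 × 44 = 264.

264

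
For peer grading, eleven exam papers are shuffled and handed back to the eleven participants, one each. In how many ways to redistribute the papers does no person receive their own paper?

14684570

!11 is the nearest integer to 11!/e.
11! = 39916800, and 39916800/e ≈ 14684570.08, so !11 = 14684570.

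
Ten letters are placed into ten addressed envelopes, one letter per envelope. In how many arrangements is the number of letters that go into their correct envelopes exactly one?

1334960

Pick the single fixed position: C(10,1) = 10 ways.
The remaining 9 must be deranged: !9 = 133496.
Total: 10 × 133496 = 1334960.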